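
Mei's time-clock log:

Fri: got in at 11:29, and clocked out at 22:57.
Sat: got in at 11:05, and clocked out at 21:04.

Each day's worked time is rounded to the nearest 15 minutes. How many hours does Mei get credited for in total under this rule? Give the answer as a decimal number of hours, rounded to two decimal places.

21.50 hours

Fri: 11:29–22:57 = 11 h 28 min → rounds to 11 h 30 min
Sat: 11:05–21:04 = 9 h 59 min → rounds to 10 h 0 min
Total credited: 21 h 30 min.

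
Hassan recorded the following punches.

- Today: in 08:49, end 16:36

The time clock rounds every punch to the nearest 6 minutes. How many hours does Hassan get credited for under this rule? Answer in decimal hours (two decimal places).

Today: in 08:49→08:48, out 16:36→16:36; 7 h 48 min

7.80 hours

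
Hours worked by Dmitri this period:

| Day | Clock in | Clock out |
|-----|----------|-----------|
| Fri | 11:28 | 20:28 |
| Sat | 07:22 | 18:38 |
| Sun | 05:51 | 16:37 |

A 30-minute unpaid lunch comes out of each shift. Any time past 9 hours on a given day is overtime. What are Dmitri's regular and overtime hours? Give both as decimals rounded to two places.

Fri: 11:28–20:28 = 9 h 0 min; less 30 min break → 8 h 30 min
Sat: 07:22–18:38 = 11 h 16 min; less 30 min break → 10 h 46 min
Sun: 05:51–16:37 = 10 h 46 min; less 30 min break → 10 h 16 min
Fri reg 8 h 30 min / OT 0 h 0 min; Sat reg 9 h 0 min / OT 1 h 46 min; Sun reg 9 h 0 min / OT 1 h 16 min.
Totals: regular 26 h 30 min, overtime 3 h 2 min.

Regular 26.50 hours, overtime 3.03 hours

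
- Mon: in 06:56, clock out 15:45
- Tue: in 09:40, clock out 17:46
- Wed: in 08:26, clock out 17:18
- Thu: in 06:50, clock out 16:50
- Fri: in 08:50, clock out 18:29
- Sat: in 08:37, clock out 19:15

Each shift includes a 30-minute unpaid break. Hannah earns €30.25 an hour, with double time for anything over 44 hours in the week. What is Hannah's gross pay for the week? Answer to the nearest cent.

Mon: 06:56–15:45 = 8 h 49 min; less 30 min break → 8 h 19 min
Tue: 09:40–17:46 = 8 h 6 min; less 30 min break → 7 h 36 min
Wed: 08:26–17:18 = 8 h 52 min; less 30 min break → 8 h 22 min
Thu: 06:50–16:50 = 10 h 0 min; less 30 min break → 9 h 30 min
Fri: 08:50–18:29 = 9 h 39 min; less 30 min break → 9 h 9 min
Sat: 08:37–19:15 = 10 h 38 min; less 30 min break → 10 h 8 min
Total worked: 53 h 4 min = 3184 min.
Regular 44 h 0 min = 2640 min at €30.25/h; overtime 9 h 4 min = 544 min at €60.50/h.
Pay = (2640 × €30.25 + 544 × €60.50) ÷ 60 = €1879.53.

€1879.53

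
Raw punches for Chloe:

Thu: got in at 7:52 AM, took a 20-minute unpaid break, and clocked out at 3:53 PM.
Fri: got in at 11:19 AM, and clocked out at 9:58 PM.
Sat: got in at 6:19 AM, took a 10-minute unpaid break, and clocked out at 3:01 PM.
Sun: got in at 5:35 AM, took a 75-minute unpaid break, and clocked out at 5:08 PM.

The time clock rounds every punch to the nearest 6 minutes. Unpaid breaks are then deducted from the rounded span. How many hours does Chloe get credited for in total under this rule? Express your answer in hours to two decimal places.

37.15 hours

Thu: in 7:52 AM→7:54 AM, out 3:53 PM→3:54 PM; 8 h 0 min − 20 min = 7 h 40 min
Fri: in 11:19 AM→11:18 AM, out 9:58 PM→10:00 PM; 10 h 42 min
Sat: in 6:19 AM→6:18 AM, out 3:01 PM→3:00 PM; 8 h 42 min − 10 min = 8 h 32 min
Sun: in 5:35 AM→5:36 AM, out 5:08 PM→5:06 PM; 11 h 30 min − 75 min = 10 h 15 min
Total credited: 37 h 9 min.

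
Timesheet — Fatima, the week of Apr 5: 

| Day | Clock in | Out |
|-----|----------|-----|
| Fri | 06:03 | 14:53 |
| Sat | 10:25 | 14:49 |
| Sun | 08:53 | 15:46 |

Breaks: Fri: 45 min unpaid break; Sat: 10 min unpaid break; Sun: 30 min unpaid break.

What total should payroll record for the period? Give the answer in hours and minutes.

18 h 42 min

Fri: 06:03–14:53 = 8 h 50 min; less 45 min break → 8 h 5 min
Sat: 10:25–14:49 = 4 h 24 min; less 10 min break → 4 h 14 min
Sun: 08:53–15:46 = 6 h 53 min; less 30 min break → 6 h 23 min
Total: 8 h 5 min + 4 h 14 min + 6 h 23 min = 18 h 42 min.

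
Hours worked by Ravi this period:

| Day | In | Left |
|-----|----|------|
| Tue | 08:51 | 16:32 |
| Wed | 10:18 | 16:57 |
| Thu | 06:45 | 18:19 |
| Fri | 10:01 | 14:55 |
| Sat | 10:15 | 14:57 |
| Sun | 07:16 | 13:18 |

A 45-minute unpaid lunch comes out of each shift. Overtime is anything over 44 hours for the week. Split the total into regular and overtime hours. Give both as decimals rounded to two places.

Regular 37.03 hours, overtime 0.00 hours

Tue: 08:51–16:32 = 7 h 41 min; less 45 min break → 6 h 56 min
Wed: 10:18–16:57 = 6 h 39 min; less 45 min break → 5 h 54 min
Thu: 06:45–18:19 = 11 h 34 min; less 45 min break → 10 h 49 min
Fri: 10:01–14:55 = 4 h 54 min; less 45 min break → 4 h 9 min
Sat: 10:15–14:57 = 4 h 42 min; less 45 min break → 3 h 57 min
Sun: 07:16–13:18 = 6 h 2 min; less 45 min break → 5 h 17 min
Total worked: 37 h 2 min = 37.03 h.
Threshold 44 h → overtime 0 h 0 min, regular 37 h 2 min.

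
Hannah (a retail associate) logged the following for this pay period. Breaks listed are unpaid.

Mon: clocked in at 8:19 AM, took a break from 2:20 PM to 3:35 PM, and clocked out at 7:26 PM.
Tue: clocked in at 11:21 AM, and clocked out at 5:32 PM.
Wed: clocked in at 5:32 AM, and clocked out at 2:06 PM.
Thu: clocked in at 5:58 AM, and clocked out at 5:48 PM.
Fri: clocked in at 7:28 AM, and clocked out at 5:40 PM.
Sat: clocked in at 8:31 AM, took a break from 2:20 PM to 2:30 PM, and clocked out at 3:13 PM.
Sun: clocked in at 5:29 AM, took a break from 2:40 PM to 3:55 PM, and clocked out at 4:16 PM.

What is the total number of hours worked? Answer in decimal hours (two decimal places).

Mon: 8:19 AM–7:26 PM = 11 h 7 min; less 75 min break → 9 h 52 min
Tue: 11:21 AM–5:32 PM = 6 h 11 min
Wed: 5:32 AM–2:06 PM = 8 h 34 min
Thu: 5:58 AM–5:48 PM = 11 h 50 min
Fri: 7:28 AM–5:40 PM = 10 h 12 min
Sat: 8:31 AM–3:13 PM = 6 h 42 min; less 10 min break → 6 h 32 min
Sun: 5:29 AM–4:16 PM = 10 h 47 min; less 75 min break → 9 h 32 min
Total: 9 h 52 min + 6 h 11 min + 8 h 34 min + 11 h 50 min + 10 h 12 min + 6 h 32 min + 9 h 32 min = 62 h 43 min.

62.72 hours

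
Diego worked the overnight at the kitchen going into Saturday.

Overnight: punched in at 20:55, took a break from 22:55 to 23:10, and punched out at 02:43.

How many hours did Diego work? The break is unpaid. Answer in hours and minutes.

5 h 33 min

Overnight: 20:55 → midnight = 3 h 5 min; midnight → 02:43 = 2 h 43 min; span 5 h 48 min; less 15 min break → 5 h 33 min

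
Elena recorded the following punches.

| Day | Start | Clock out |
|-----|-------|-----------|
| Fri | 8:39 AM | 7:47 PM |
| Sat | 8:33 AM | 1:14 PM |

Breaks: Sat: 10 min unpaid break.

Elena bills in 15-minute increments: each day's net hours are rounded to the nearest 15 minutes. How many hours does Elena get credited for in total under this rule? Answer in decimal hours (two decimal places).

Fri: 8:39 AM–7:47 PM = 11 h 8 min → rounds to 11 h 15 min
Sat: 8:33 AM–1:14 PM = 4 h 41 min − 10 min = 4 h 31 min → rounds to 4 h 30 min
Total credited: 15 h 45 min.

15.75 hours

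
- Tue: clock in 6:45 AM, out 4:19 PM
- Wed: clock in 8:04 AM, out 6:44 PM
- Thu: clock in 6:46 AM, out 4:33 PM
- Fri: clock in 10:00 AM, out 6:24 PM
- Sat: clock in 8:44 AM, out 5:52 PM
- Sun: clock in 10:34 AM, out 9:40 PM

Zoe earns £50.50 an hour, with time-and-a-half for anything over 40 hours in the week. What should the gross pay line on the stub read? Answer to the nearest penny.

£3432.74

Tue: 6:45 AM–4:19 PM = 9 h 34 min
Wed: 8:04 AM–6:44 PM = 10 h 40 min
Thu: 6:46 AM–4:33 PM = 9 h 47 min
Fri: 10:00 AM–6:24 PM = 8 h 24 min
Sat: 8:44 AM–5:52 PM = 9 h 8 min
Sun: 10:34 AM–9:40 PM = 11 h 6 min
Total worked: 58 h 39 min = 3519 min.
Regular 40 h 0 min = 2400 min at £50.50/h; overtime 18 h 39 min = 1119 min at £75.75/h.
Pay = (2400 × £50.50 + 1119 × £75.75) ÷ 60 = £3432.74.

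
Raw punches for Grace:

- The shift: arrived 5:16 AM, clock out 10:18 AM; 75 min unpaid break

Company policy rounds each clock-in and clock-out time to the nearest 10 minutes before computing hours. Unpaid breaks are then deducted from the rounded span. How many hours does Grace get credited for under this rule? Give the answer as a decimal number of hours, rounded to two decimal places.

3.75 hours

The shift: in 5:16 AM→5:20 AM, out 10:18 AM→10:20 AM; 5 h 0 min − 75 min = 3 h 45 min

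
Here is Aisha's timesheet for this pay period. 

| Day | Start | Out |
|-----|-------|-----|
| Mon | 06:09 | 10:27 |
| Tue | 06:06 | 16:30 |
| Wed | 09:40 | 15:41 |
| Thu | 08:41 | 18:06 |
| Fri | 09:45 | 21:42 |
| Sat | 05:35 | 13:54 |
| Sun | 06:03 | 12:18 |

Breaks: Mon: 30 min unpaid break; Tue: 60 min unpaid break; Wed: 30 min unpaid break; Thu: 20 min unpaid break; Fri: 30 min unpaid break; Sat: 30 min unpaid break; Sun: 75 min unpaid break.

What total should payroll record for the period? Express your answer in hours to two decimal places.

52.07 hours

Mon: 06:09–10:27 = 4 h 18 min; less 30 min break → 3 h 48 min
Tue: 06:06–16:30 = 10 h 24 min; less 60 min break → 9 h 24 min
Wed: 09:40–15:41 = 6 h 1 min; less 30 min break → 5 h 31 min
Thu: 08:41–18:06 = 9 h 25 min; less 20 min break → 9 h 5 min
Fri: 09:45–21:42 = 11 h 57 min; less 30 min break → 11 h 27 min
Sat: 05:35–13:54 = 8 h 19 min; less 30 min break → 7 h 49 min
Sun: 06:03–12:18 = 6 h 15 min; less 75 min break → 5 h 0 min
Total: 3 h 48 min + 9 h 24 min + 5 h 31 min + 9 h 5 min + 11 h 27 min + 7 h 49 min + 5 h 0 min = 52 h 4 min.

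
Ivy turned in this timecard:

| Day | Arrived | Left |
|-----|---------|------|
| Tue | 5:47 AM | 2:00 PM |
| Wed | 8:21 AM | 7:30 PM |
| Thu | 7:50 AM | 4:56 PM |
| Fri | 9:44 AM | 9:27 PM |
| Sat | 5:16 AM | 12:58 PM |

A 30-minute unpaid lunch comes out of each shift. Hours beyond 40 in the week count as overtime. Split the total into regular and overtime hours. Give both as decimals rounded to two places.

Tue: 5:47 AM–2:00 PM = 8 h 13 min; less 30 min break → 7 h 43 min
Wed: 8:21 AM–7:30 PM = 11 h 9 min; less 30 min break → 10 h 39 min
Thu: 7:50 AM–4:56 PM = 9 h 6 min; less 30 min break → 8 h 36 min
Fri: 9:44 AM–9:27 PM = 11 h 43 min; less 30 min break → 11 h 13 min
Sat: 5:16 AM–12:58 PM = 7 h 42 min; less 30 min break → 7 h 12 min
Total worked: 45 h 23 min = 45.38 h.
Threshold 40 h → overtime 5 h 23 min, regular 40 h 0 min.

Regular 40.00 hours, overtime 5.38 hours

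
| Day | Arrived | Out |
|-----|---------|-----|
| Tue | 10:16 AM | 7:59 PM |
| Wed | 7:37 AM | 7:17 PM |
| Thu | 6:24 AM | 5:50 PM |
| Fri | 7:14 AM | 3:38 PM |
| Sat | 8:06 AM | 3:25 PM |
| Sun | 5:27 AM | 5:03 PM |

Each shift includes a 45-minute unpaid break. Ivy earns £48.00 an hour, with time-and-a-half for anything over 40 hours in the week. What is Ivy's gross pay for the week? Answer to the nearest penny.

Tue: 10:16 AM–7:59 PM = 9 h 43 min; less 45 min break → 8 h 58 min
Wed: 7:37 AM–7:17 PM = 11 h 40 min; less 45 min break → 10 h 55 min
Thu: 6:24 AM–5:50 PM = 11 h 26 min; less 45 min break → 10 h 41 min
Fri: 7:14 AM–3:38 PM = 8 h 24 min; less 45 min break → 7 h 39 min
Sat: 8:06 AM–3:25 PM = 7 h 19 min; less 45 min break → 6 h 34 min
Sun: 5:27 AM–5:03 PM = 11 h 36 min; less 45 min break → 10 h 51 min
Total worked: 55 h 38 min = 3338 min.
Regular 40 h 0 min = 2400 min at £48.00/h; overtime 15 h 38 min = 938 min at £72.00/h.
Pay = (2400 × £48.00 + 938 × £72.00) ÷ 60 = £3045.60.

£3045.60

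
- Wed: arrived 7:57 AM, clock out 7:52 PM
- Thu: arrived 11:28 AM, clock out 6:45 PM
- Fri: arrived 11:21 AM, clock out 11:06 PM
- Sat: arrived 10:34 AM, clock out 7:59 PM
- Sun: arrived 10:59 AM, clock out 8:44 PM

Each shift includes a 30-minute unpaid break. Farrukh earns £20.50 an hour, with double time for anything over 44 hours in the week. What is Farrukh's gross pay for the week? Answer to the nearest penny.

£1050.28

Wed: 7:57 AM–7:52 PM = 11 h 55 min; less 30 min break → 11 h 25 min
Thu: 11:28 AM–6:45 PM = 7 h 17 min; less 30 min break → 6 h 47 min
Fri: 11:21 AM–11:06 PM = 11 h 45 min; less 30 min break → 11 h 15 min
Sat: 10:34 AM–7:59 PM = 9 h 25 min; less 30 min break → 8 h 55 min
Sun: 10:59 AM–8:44 PM = 9 h 45 min; less 30 min break → 9 h 15 min
Total worked: 47 h 37 min = 2857 min.
Regular 44 h 0 min = 2640 min at £20.50/h; overtime 3 h 37 min = 217 min at £41.00/h.
Pay = (2640 × £20.50 + 217 × £41.00) ÷ 60 = £1050.28.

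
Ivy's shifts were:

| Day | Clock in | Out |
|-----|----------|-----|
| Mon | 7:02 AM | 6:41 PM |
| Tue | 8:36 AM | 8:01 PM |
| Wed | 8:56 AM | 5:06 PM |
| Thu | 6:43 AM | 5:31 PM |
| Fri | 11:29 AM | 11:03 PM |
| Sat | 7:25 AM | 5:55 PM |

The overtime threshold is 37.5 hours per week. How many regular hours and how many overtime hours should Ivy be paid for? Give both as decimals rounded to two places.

Regular 37.50 hours, overtime 26.60 hours

Mon: 7:02 AM–6:41 PM = 11 h 39 min
Tue: 8:36 AM–8:01 PM = 11 h 25 min
Wed: 8:56 AM–5:06 PM = 8 h 10 min
Thu: 6:43 AM–5:31 PM = 10 h 48 min
Fri: 11:29 AM–11:03 PM = 11 h 34 min
Sat: 7:25 AM–5:55 PM = 10 h 30 min
Total worked: 64 h 6 min = 64.10 h.
Threshold 37.5 h → overtime 26 h 36 min, regular 37 h 30 min.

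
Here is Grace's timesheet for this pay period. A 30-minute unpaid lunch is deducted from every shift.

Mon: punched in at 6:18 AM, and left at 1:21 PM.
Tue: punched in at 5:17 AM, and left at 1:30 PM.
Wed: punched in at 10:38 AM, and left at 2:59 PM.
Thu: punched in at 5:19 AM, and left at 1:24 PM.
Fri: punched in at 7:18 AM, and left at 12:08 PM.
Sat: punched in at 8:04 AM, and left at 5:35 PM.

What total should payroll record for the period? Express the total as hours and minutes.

39 h 3 min

Mon: 6:18 AM–1:21 PM = 7 h 3 min; less 30 min break → 6 h 33 min
Tue: 5:17 AM–1:30 PM = 8 h 13 min; less 30 min break → 7 h 43 min
Wed: 10:38 AM–2:59 PM = 4 h 21 min; less 30 min break → 3 h 51 min
Thu: 5:19 AM–1:24 PM = 8 h 5 min; less 30 min break → 7 h 35 min
Fri: 7:18 AM–12:08 PM = 4 h 50 min; less 30 min break → 4 h 20 min
Sat: 8:04 AM–5:35 PM = 9 h 31 min; less 30 min break → 9 h 1 min
Total: 6 h 33 min + 7 h 43 min + 3 h 51 min + 7 h 35 min + 4 h 20 min + 9 h 1 min = 39 h 3 min.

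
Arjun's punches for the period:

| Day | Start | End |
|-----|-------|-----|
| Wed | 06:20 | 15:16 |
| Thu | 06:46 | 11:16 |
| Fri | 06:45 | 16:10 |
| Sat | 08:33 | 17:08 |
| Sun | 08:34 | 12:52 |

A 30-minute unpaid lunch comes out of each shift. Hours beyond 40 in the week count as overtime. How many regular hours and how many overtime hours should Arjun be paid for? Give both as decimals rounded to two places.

Wed: 06:20–15:16 = 8 h 56 min; less 30 min break → 8 h 26 min
Thu: 06:46–11:16 = 4 h 30 min; less 30 min break → 4 h 0 min
Fri: 06:45–16:10 = 9 h 25 min; less 30 min break → 8 h 55 min
Sat: 08:33–17:08 = 8 h 35 min; less 30 min break → 8 h 5 min
Sun: 08:34–12:52 = 4 h 18 min; less 30 min break → 3 h 48 min
Total worked: 33 h 14 min = 33.23 h.
Threshold 40 h → overtime 0 h 0 min, regular 33 h 14 min.

Regular 33.23 hours, overtime 0.00 hours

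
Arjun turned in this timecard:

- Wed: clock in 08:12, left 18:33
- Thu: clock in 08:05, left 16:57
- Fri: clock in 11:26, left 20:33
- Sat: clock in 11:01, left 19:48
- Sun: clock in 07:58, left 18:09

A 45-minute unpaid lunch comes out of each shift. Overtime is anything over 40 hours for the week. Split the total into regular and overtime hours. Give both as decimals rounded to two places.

Regular 40.00 hours, overtime 3.55 hours

Wed: 08:12–18:33 = 10 h 21 min; less 45 min break → 9 h 36 min
Thu: 08:05–16:57 = 8 h 52 min; less 45 min break → 8 h 7 min
Fri: 11:26–20:33 = 9 h 7 min; less 45 min break → 8 h 22 min
Sat: 11:01–19:48 = 8 h 47 min; less 45 min break → 8 h 2 min
Sun: 07:58–18:09 = 10 h 11 min; less 45 min break → 9 h 26 min
Total worked: 43 h 33 min = 43.55 h.
Threshold 40 h → overtime 3 h 33 min, regular 40 h 0 min.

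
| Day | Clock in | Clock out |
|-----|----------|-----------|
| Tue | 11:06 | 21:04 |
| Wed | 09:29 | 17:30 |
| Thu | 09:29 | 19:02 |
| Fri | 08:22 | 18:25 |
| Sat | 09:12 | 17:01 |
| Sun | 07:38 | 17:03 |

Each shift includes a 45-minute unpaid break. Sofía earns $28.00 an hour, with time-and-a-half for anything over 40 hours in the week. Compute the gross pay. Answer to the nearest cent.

$1553.30

Tue: 11:06–21:04 = 9 h 58 min; less 45 min break → 9 h 13 min
Wed: 09:29–17:30 = 8 h 1 min; less 45 min break → 7 h 16 min
Thu: 09:29–19:02 = 9 h 33 min; less 45 min break → 8 h 48 min
Fri: 08:22–18:25 = 10 h 3 min; less 45 min break → 9 h 18 min
Sat: 09:12–17:01 = 7 h 49 min; less 45 min break → 7 h 4 min
Sun: 07:38–17:03 = 9 h 25 min; less 45 min break → 8 h 40 min
Total worked: 50 h 19 min = 3019 min.
Regular 40 h 0 min = 2400 min at $28.00/h; overtime 10 h 19 min = 619 min at $42.00/h.
Pay = (2400 × $28.00 + 619 × $42.00) ÷ 60 = $1553.30.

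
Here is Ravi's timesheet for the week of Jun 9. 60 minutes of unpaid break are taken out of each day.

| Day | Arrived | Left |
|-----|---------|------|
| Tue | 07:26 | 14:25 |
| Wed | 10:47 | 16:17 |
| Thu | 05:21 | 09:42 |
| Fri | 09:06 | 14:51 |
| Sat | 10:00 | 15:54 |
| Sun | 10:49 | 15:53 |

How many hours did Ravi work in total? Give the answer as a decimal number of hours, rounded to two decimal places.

Tue: 07:26–14:25 = 6 h 59 min; less 60 min break → 5 h 59 min
Wed: 10:47–16:17 = 5 h 30 min; less 60 min break → 4 h 30 min
Thu: 05:21–09:42 = 4 h 21 min; less 60 min break → 3 h 21 min
Fri: 09:06–14:51 = 5 h 45 min; less 60 min break → 4 h 45 min
Sat: 10:00–15:54 = 5 h 54 min; less 60 min break → 4 h 54 min
Sun: 10:49–15:53 = 5 h 4 min; less 60 min break → 4 h 4 min
Total: 5 h 59 min + 4 h 30 min + 3 h 21 min + 4 h 45 min + 4 h 54 min + 4 h 4 min = 27 h 33 min.

27.55 hours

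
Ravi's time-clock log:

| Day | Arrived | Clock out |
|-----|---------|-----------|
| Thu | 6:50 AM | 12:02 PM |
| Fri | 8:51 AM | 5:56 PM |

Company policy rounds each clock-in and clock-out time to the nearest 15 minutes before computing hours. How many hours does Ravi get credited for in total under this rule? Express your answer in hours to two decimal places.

14.50 hours

Thu: in 6:50 AM→6:45 AM, out 12:02 PM→12:00 PM; 5 h 15 min
Fri: in 8:51 AM→8:45 AM, out 5:56 PM→6:00 PM; 9 h 15 min
Total credited: 14 h 30 min.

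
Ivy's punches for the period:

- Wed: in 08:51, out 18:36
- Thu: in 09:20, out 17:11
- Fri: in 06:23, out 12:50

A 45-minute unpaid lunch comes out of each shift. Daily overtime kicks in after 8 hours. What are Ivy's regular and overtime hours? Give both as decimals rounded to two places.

Regular 20.80 hours, overtime 1.00 hours

Wed: 08:51–18:36 = 9 h 45 min; less 45 min break → 9 h 0 min
Thu: 09:20–17:11 = 7 h 51 min; less 45 min break → 7 h 6 min
Fri: 06:23–12:50 = 6 h 27 min; less 45 min break → 5 h 42 min
Wed reg 8 h 0 min / OT 1 h 0 min; Thu reg 7 h 6 min / OT 0 h 0 min; Fri reg 5 h 42 min / OT 0 h 0 min.
Totals: regular 20 h 48 min, overtime 1 h 0 min.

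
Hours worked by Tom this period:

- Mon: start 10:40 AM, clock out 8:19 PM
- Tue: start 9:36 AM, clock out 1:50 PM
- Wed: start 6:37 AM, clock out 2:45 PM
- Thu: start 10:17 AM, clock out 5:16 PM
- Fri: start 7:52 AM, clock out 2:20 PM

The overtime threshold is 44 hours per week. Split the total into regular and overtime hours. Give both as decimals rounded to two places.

Mon: 10:40 AM–8:19 PM = 9 h 39 min
Tue: 9:36 AM–1:50 PM = 4 h 14 min
Wed: 6:37 AM–2:45 PM = 8 h 8 min
Thu: 10:17 AM–5:16 PM = 6 h 59 min
Fri: 7:52 AM–2:20 PM = 6 h 28 min
Total worked: 35 h 28 min = 35.47 h.
Threshold 44 h → overtime 0 h 0 min, regular 35 h 28 min.

Regular 35.47 hours, overtime 0.00 hours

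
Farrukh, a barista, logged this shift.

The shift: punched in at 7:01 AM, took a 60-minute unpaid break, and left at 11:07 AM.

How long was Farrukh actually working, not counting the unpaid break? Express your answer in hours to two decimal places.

3.10 hours

The shift: 7:01 AM–11:07 AM = 4 h 6 min; less 60 min break → 3 h 6 min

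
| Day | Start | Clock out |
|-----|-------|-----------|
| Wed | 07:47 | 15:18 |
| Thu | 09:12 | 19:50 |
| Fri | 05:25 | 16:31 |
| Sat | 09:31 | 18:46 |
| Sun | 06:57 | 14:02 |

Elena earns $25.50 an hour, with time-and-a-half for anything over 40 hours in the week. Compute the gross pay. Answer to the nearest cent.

$1233.56

Wed: 07:47–15:18 = 7 h 31 min
Thu: 09:12–19:50 = 10 h 38 min
Fri: 05:25–16:31 = 11 h 6 min
Sat: 09:31–18:46 = 9 h 15 min
Sun: 06:57–14:02 = 7 h 5 min
Total worked: 45 h 35 min = 2735 min.
Regular 40 h 0 min = 2400 min at $25.50/h; overtime 5 h 35 min = 335 min at $38.25/h.
Pay = (2400 × $25.50 + 335 × $38.25) ÷ 60 = $1233.56.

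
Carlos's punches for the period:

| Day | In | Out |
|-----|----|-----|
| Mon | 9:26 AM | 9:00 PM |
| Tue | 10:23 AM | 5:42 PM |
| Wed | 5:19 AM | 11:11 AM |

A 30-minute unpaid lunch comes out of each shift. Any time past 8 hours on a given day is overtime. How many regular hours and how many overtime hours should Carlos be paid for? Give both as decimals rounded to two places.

Mon: 9:26 AM–9:00 PM = 11 h 34 min; less 30 min break → 11 h 4 min
Tue: 10:23 AM–5:42 PM = 7 h 19 min; less 30 min break → 6 h 49 min
Wed: 5:19 AM–11:11 AM = 5 h 52 min; less 30 min break → 5 h 22 min
Mon reg 8 h 0 min / OT 3 h 4 min; Tue reg 6 h 49 min / OT 0 h 0 min; Wed reg 5 h 22 min / OT 0 h 0 min.
Totals: regular 20 h 11 min, overtime 3 h 4 min.

Regular 20.18 hours, overtime 3.07 hours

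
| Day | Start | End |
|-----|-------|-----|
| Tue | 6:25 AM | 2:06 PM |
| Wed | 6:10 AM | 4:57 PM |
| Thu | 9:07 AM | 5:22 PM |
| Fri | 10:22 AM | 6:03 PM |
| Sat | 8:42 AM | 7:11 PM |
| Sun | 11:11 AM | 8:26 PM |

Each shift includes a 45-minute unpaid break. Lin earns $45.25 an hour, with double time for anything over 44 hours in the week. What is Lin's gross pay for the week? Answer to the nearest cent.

$2500.82

Tue: 6:25 AM–2:06 PM = 7 h 41 min; less 45 min break → 6 h 56 min
Wed: 6:10 AM–4:57 PM = 10 h 47 min; less 45 min break → 10 h 2 min
Thu: 9:07 AM–5:22 PM = 8 h 15 min; less 45 min break → 7 h 30 min
Fri: 10:22 AM–6:03 PM = 7 h 41 min; less 45 min break → 6 h 56 min
Sat: 8:42 AM–7:11 PM = 10 h 29 min; less 45 min break → 9 h 44 min
Sun: 11:11 AM–8:26 PM = 9 h 15 min; less 45 min break → 8 h 30 min
Total worked: 49 h 38 min = 2978 min.
Regular 44 h 0 min = 2640 min at $45.25/h; overtime 5 h 38 min = 338 min at $90.50/h.
Pay = (2640 × $45.25 + 338 × $90.50) ÷ 60 = $2500.82.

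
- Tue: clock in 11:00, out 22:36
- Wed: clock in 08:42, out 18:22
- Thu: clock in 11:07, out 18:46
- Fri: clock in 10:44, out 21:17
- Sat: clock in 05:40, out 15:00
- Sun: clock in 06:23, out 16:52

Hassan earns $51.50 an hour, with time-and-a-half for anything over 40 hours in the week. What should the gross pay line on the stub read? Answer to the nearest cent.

$3549.64

Tue: 11:00–22:36 = 11 h 36 min
Wed: 08:42–18:22 = 9 h 40 min
Thu: 11:07–18:46 = 7 h 39 min
Fri: 10:44–21:17 = 10 h 33 min
Sat: 05:40–15:00 = 9 h 20 min
Sun: 06:23–16:52 = 10 h 29 min
Total worked: 59 h 17 min = 3557 min.
Regular 40 h 0 min = 2400 min at $51.50/h; overtime 19 h 17 min = 1157 min at $77.25/h.
Pay = (2400 × $51.50 + 1157 × $77.25) ÷ 60 = $3549.64.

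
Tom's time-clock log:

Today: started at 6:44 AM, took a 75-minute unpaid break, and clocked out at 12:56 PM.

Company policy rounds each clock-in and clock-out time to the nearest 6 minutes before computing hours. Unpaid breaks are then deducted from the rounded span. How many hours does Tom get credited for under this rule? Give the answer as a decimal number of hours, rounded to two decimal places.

Today: in 6:44 AM→6:42 AM, out 12:56 PM→12:54 PM; 6 h 12 min − 75 min = 4 h 57 min

4.95 hours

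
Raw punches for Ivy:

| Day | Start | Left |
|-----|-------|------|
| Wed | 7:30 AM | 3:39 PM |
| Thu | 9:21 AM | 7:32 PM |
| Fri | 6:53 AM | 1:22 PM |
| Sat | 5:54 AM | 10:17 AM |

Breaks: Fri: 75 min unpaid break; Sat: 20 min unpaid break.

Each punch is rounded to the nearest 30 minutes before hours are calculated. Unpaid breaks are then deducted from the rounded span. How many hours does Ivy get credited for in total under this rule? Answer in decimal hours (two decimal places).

27.42 hours

Wed: in 7:30 AM→7:30 AM, out 3:39 PM→3:30 PM; 8 h 0 min
Thu: in 9:21 AM→9:30 AM, out 7:32 PM→7:30 PM; 10 h 0 min
Fri: in 6:53 AM→7:00 AM, out 1:22 PM→1:30 PM; 6 h 30 min − 75 min = 5 h 15 min
Sat: in 5:54 AM→6:00 AM, out 10:17 AM→10:30 AM; 4 h 30 min − 20 min = 4 h 10 min
Total credited: 27 h 25 min.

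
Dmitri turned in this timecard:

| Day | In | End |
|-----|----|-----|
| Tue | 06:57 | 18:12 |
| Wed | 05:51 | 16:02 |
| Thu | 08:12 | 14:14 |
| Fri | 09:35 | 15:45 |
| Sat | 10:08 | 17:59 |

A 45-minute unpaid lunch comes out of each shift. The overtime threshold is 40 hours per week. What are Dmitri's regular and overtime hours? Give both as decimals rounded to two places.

Tue: 06:57–18:12 = 11 h 15 min; less 45 min break → 10 h 30 min
Wed: 05:51–16:02 = 10 h 11 min; less 45 min break → 9 h 26 min
Thu: 08:12–14:14 = 6 h 2 min; less 45 min break → 5 h 17 min
Fri: 09:35–15:45 = 6 h 10 min; less 45 min break → 5 h 25 min
Sat: 10:08–17:59 = 7 h 51 min; less 45 min break → 7 h 6 min
Total worked: 37 h 44 min = 37.73 h.
Threshold 40 h → overtime 0 h 0 min, regular 37 h 44 min.

Regular 37.73 hours, overtime 0.00 hours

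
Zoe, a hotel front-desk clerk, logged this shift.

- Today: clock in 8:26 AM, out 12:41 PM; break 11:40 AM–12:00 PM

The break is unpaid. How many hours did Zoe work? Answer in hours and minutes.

3 h 55 min

Today: 8:26 AM–12:41 PM = 4 h 15 min; less 20 min break → 3 h 55 min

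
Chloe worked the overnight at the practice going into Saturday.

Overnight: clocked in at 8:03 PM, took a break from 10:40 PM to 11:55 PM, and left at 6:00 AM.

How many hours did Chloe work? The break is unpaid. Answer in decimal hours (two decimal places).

8.70 hours

Overnight: 8:03 PM → midnight = 3 h 57 min; midnight → 6:00 AM = 6 h 0 min; span 9 h 57 min; less 75 min break → 8 h 42 min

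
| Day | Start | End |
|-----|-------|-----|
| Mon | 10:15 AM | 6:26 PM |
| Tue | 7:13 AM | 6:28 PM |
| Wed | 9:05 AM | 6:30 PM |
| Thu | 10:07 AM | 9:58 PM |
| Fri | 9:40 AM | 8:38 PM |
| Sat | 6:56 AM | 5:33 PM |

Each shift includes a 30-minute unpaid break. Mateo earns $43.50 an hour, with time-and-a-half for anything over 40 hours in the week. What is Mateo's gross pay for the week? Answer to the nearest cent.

Mon: 10:15 AM–6:26 PM = 8 h 11 min; less 30 min break → 7 h 41 min
Tue: 7:13 AM–6:28 PM = 11 h 15 min; less 30 min break → 10 h 45 min
Wed: 9:05 AM–6:30 PM = 9 h 25 min; less 30 min break → 8 h 55 min
Thu: 10:07 AM–9:58 PM = 11 h 51 min; less 30 min break → 11 h 21 min
Fri: 9:40 AM–8:38 PM = 10 h 58 min; less 30 min break → 10 h 28 min
Sat: 6:56 AM–5:33 PM = 10 h 37 min; less 30 min break → 10 h 7 min
Total worked: 59 h 17 min = 3557 min.
Regular 40 h 0 min = 2400 min at $43.50/h; overtime 19 h 17 min = 1157 min at $65.25/h.
Pay = (2400 × $43.50 + 1157 × $65.25) ÷ 60 = $2998.24.

$2998.24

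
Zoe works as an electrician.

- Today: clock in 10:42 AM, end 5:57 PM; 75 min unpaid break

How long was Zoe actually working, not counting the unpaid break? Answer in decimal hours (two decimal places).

Today: 10:42 AM–5:57 PM = 7 h 15 min; less 75 min break → 6 h 0 min

6.00 hours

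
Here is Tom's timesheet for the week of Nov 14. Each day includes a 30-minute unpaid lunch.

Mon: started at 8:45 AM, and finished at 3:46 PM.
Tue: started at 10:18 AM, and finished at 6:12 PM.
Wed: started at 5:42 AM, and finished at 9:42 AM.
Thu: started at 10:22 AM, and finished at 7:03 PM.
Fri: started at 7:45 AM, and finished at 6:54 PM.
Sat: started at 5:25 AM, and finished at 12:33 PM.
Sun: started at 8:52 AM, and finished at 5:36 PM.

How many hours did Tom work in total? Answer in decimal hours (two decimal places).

51.12 hours

Mon: 8:45 AM–3:46 PM = 7 h 1 min; less 30 min break → 6 h 31 min
Tue: 10:18 AM–6:12 PM = 7 h 54 min; less 30 min break → 7 h 24 min
Wed: 5:42 AM–9:42 AM = 4 h 0 min; less 30 min break → 3 h 30 min
Thu: 10:22 AM–7:03 PM = 8 h 41 min; less 30 min break → 8 h 11 min
Fri: 7:45 AM–6:54 PM = 11 h 9 min; less 30 min break → 10 h 39 min
Sat: 5:25 AM–12:33 PM = 7 h 8 min; less 30 min break → 6 h 38 min
Sun: 8:52 AM–5:36 PM = 8 h 44 min; less 30 min break → 8 h 14 min
Total: 6 h 31 min + 7 h 24 min + 3 h 30 min + 8 h 11 min + 10 h 39 min + 6 h 38 min + 8 h 14 min = 51 h 7 min.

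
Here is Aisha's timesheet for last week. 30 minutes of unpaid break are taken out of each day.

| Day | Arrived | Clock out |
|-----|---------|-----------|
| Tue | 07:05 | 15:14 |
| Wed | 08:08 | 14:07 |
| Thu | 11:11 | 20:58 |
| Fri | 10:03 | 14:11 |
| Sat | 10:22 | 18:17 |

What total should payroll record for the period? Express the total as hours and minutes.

Tue: 07:05–15:14 = 8 h 9 min; less 30 min break → 7 h 39 min
Wed: 08:08–14:07 = 5 h 59 min; less 30 min break → 5 h 29 min
Thu: 11:11–20:58 = 9 h 47 min; less 30 min break → 9 h 17 min
Fri: 10:03–14:11 = 4 h 8 min; less 30 min break → 3 h 38 min
Sat: 10:22–18:17 = 7 h 55 min; less 30 min break → 7 h 25 min
Total: 7 h 39 min + 5 h 29 min + 9 h 17 min + 3 h 38 min + 7 h 25 min = 33 h 28 min.

33 h 28 min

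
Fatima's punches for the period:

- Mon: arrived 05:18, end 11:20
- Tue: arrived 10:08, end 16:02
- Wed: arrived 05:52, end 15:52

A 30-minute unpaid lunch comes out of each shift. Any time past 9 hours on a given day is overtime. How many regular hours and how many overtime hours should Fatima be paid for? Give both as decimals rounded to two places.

Mon: 05:18–11:20 = 6 h 2 min; less 30 min break → 5 h 32 min
Tue: 10:08–16:02 = 5 h 54 min; less 30 min break → 5 h 24 min
Wed: 05:52–15:52 = 10 h 0 min; less 30 min break → 9 h 30 min
Mon reg 5 h 32 min / OT 0 h 0 min; Tue reg 5 h 24 min / OT 0 h 0 min; Wed reg 9 h 0 min / OT 0 h 30 min.
Totals: regular 19 h 56 min, overtime 0 h 30 min.

Regular 19.93 hours, overtime 0.50 hours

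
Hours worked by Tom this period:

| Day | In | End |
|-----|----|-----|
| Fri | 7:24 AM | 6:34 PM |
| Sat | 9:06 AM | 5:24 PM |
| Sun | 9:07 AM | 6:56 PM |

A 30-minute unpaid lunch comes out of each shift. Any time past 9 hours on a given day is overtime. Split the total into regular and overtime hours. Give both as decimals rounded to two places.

Fri: 7:24 AM–6:34 PM = 11 h 10 min; less 30 min break → 10 h 40 min
Sat: 9:06 AM–5:24 PM = 8 h 18 min; less 30 min break → 7 h 48 min
Sun: 9:07 AM–6:56 PM = 9 h 49 min; less 30 min break → 9 h 19 min
Fri reg 9 h 0 min / OT 1 h 40 min; Sat reg 7 h 48 min / OT 0 h 0 min; Sun reg 9 h 0 min / OT 0 h 19 min.
Totals: regular 25 h 48 min, overtime 1 h 59 min.

Regular 25.80 hours, overtime 1.98 hours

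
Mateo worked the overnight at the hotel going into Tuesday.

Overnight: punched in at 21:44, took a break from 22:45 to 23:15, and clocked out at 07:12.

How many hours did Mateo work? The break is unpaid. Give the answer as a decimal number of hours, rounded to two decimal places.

Overnight: 21:44 → midnight = 2 h 16 min; midnight → 07:12 = 7 h 12 min; span 9 h 28 min; less 30 min break → 8 h 58 min

8.97 hours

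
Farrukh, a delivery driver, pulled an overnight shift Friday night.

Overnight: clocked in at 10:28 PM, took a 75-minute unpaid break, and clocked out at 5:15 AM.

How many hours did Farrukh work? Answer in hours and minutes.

Overnight: 10:28 PM → midnight = 1 h 32 min; midnight → 5:15 AM = 5 h 15 min; span 6 h 47 min; less 75 min break → 5 h 32 min

5 h 32 min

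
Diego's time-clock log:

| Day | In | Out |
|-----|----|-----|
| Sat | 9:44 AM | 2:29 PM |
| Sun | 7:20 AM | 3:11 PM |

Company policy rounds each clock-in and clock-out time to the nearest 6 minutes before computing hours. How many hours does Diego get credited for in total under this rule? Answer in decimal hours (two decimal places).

Sat: in 9:44 AM→9:42 AM, out 2:29 PM→2:30 PM; 4 h 48 min
Sun: in 7:20 AM→7:18 AM, out 3:11 PM→3:12 PM; 7 h 54 min
Total credited: 12 h 42 min.

12.70 hours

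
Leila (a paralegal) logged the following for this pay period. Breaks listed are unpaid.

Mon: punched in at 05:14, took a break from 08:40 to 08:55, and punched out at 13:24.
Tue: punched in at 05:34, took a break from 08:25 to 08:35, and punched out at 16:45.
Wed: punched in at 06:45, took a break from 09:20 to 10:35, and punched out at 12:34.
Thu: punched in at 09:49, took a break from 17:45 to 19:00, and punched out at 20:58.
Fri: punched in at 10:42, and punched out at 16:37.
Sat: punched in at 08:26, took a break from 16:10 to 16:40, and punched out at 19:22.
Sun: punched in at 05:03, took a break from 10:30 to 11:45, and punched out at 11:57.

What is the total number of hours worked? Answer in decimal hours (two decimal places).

Mon: 05:14–13:24 = 8 h 10 min; less 15 min break → 7 h 55 min
Tue: 05:34–16:45 = 11 h 11 min; less 10 min break → 11 h 1 min
Wed: 06:45–12:34 = 5 h 49 min; less 75 min break → 4 h 34 min
Thu: 09:49–20:58 = 11 h 9 min; less 75 min break → 9 h 54 min
Fri: 10:42–16:37 = 5 h 55 min
Sat: 08:26–19:22 = 10 h 56 min; less 30 min break → 10 h 26 min
Sun: 05:03–11:57 = 6 h 54 min; less 75 min break → 5 h 39 min
Total: 7 h 55 min + 11 h 1 min + 4 h 34 min + 9 h 54 min + 5 h 55 min + 10 h 26 min + 5 h 39 min = 55 h 24 min.

55.40 hours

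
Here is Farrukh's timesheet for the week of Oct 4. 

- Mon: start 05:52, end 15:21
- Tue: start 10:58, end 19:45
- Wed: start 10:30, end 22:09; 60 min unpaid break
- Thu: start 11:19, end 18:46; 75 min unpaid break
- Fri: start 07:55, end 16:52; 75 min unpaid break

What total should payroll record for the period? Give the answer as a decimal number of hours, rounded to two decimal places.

42.82 hours

Mon: 05:52–15:21 = 9 h 29 min
Tue: 10:58–19:45 = 8 h 47 min
Wed: 10:30–22:09 = 11 h 39 min; less 60 min break → 10 h 39 min
Thu: 11:19–18:46 = 7 h 27 min; less 75 min break → 6 h 12 min
Fri: 07:55–16:52 = 8 h 57 min; less 75 min break → 7 h 42 min
Total: 9 h 29 min + 8 h 47 min + 10 h 39 min + 6 h 12 min + 7 h 42 min = 42 h 49 min.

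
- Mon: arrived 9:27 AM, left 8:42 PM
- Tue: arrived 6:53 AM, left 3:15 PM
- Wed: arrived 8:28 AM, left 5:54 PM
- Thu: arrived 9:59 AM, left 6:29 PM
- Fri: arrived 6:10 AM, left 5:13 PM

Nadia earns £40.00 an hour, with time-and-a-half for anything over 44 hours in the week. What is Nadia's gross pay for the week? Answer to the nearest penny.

£2036.00

Mon: 9:27 AM–8:42 PM = 11 h 15 min
Tue: 6:53 AM–3:15 PM = 8 h 22 min
Wed: 8:28 AM–5:54 PM = 9 h 26 min
Thu: 9:59 AM–6:29 PM = 8 h 30 min
Fri: 6:10 AM–5:13 PM = 11 h 3 min
Total worked: 48 h 36 min = 2916 min.
Regular 44 h 0 min = 2640 min at £40.00/h; overtime 4 h 36 min = 276 min at £60.00/h.
Pay = (2640 × £40.00 + 276 × £60.00) ÷ 60 = £2036.00.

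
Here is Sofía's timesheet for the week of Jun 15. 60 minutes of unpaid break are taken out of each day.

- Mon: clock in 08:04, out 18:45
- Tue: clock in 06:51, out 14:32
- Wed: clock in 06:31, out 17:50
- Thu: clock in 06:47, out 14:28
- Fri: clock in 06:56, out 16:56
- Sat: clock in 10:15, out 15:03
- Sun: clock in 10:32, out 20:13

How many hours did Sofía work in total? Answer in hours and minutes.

54 h 51 min

Mon: 08:04–18:45 = 10 h 41 min; less 60 min break → 9 h 41 min
Tue: 06:51–14:32 = 7 h 41 min; less 60 min break → 6 h 41 min
Wed: 06:31–17:50 = 11 h 19 min; less 60 min break → 10 h 19 min
Thu: 06:47–14:28 = 7 h 41 min; less 60 min break → 6 h 41 min
Fri: 06:56–16:56 = 10 h 0 min; less 60 min break → 9 h 0 min
Sat: 10:15–15:03 = 4 h 48 min; less 60 min break → 3 h 48 min
Sun: 10:32–20:13 = 9 h 41 min; less 60 min break → 8 h 41 min
Total: 9 h 41 min + 6 h 41 min + 10 h 19 min + 6 h 41 min + 9 h 0 min + 3 h 48 min + 8 h 41 min = 54 h 51 min.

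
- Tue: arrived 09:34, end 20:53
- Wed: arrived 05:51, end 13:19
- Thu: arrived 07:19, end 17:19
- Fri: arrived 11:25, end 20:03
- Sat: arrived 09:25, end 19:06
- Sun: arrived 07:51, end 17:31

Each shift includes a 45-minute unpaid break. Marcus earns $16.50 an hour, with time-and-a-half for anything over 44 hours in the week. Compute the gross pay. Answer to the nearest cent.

Tue: 09:34–20:53 = 11 h 19 min; less 45 min break → 10 h 34 min
Wed: 05:51–13:19 = 7 h 28 min; less 45 min break → 6 h 43 min
Thu: 07:19–17:19 = 10 h 0 min; less 45 min break → 9 h 15 min
Fri: 11:25–20:03 = 8 h 38 min; less 45 min break → 7 h 53 min
Sat: 09:25–19:06 = 9 h 41 min; less 45 min break → 8 h 56 min
Sun: 07:51–17:31 = 9 h 40 min; less 45 min break → 8 h 55 min
Total worked: 52 h 16 min = 3136 min.
Regular 44 h 0 min = 2640 min at $16.50/h; overtime 8 h 16 min = 496 min at $24.75/h.
Pay = (2640 × $16.50 + 496 × $24.75) ÷ 60 = $930.60.

$930.60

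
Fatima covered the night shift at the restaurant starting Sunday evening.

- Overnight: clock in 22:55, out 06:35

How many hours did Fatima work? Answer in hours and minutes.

Overnight: 22:55 → midnight = 1 h 5 min; midnight → 06:35 = 6 h 35 min; span 7 h 40 min

7 h 40 min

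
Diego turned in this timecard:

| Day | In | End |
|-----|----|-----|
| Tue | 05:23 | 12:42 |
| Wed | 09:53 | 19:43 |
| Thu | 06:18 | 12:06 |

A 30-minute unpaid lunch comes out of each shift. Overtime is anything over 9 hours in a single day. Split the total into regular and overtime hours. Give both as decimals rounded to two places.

Regular 21.12 hours, overtime 0.33 hours

Tue: 05:23–12:42 = 7 h 19 min; less 30 min break → 6 h 49 min
Wed: 09:53–19:43 = 9 h 50 min; less 30 min break → 9 h 20 min
Thu: 06:18–12:06 = 5 h 48 min; less 30 min break → 5 h 18 min
Tue reg 6 h 49 min / OT 0 h 0 min; Wed reg 9 h 0 min / OT 0 h 20 min; Thu reg 5 h 18 min / OT 0 h 0 min.
Totals: regular 21 h 7 min, overtime 0 h 20 min.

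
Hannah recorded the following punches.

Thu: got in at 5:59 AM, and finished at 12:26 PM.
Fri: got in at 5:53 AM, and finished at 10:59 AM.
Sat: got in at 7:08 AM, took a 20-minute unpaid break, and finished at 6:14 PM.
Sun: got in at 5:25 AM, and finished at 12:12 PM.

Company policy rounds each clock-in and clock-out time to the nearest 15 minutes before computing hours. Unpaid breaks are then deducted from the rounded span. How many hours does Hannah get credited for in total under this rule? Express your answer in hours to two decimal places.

Thu: in 5:59 AM→6:00 AM, out 12:26 PM→12:30 PM; 6 h 30 min
Fri: in 5:53 AM→6:00 AM, out 10:59 AM→11:00 AM; 5 h 0 min
Sat: in 7:08 AM→7:15 AM, out 6:14 PM→6:15 PM; 11 h 0 min − 20 min = 10 h 40 min
Sun: in 5:25 AM→5:30 AM, out 12:12 PM→12:15 PM; 6 h 45 min
Total credited: 28 h 55 min.

28.92 hours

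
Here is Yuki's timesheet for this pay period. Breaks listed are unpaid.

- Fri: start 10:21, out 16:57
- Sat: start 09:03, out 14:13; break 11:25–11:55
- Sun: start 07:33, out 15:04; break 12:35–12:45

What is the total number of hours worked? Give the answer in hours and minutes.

18 h 37 min

Fri: 10:21–16:57 = 6 h 36 min
Sat: 09:03–14:13 = 5 h 10 min; less 30 min break → 4 h 40 min
Sun: 07:33–15:04 = 7 h 31 min; less 10 min break → 7 h 21 min
Total: 6 h 36 min + 4 h 40 min + 7 h 21 min = 18 h 37 min.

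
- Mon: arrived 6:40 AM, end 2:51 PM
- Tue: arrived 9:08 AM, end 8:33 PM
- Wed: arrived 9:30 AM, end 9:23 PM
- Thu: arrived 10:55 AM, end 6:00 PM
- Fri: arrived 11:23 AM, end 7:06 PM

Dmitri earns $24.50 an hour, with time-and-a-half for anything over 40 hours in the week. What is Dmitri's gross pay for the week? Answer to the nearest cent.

$1210.91

Mon: 6:40 AM–2:51 PM = 8 h 11 min
Tue: 9:08 AM–8:33 PM = 11 h 25 min
Wed: 9:30 AM–9:23 PM = 11 h 53 min
Thu: 10:55 AM–6:00 PM = 7 h 5 min
Fri: 11:23 AM–7:06 PM = 7 h 43 min
Total worked: 46 h 17 min = 2777 min.
Regular 40 h 0 min = 2400 min at $24.50/h; overtime 6 h 17 min = 377 min at $36.75/h.
Pay = (2400 × $24.50 + 377 × $36.75) ÷ 60 = $1210.91.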